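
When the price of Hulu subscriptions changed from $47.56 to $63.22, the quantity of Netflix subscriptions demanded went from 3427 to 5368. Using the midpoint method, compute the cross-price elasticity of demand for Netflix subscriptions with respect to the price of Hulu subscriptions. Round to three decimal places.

%ΔQ_x = (5368 − 3427)/[(3427+5368)/2] = 1941/4397.5 ≈ 0.4414.
%ΔP_y = (63.22 − 47.56)/[(47.56+63.22)/2] ≈ 0.2827.
E_xy = 0.4414/0.2827 ≈ 1.561.
E_xy > 0, so Netflix subscriptions and Hulu subscriptions are substitutes.

1.561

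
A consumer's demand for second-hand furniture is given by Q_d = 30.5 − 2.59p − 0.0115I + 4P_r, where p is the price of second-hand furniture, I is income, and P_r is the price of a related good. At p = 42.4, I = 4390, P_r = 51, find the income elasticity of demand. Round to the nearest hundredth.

-0.68

Substituting, Q_d = 30.5 − 2.59(42.4) − 0.0115(4390) + 4(51) = 30.5 − 109.816 − 50.485 + 204 = 74.199.
∂Q_d/∂I = −0.0115, so E_I = -0.0115·(4390/74.199) ≈ -0.68.
E_I < 0: inferior good.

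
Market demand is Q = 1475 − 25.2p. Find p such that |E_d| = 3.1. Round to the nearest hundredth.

44.26

Set −bp/(a − bp) = −3.1 ⇒ bp = 3.1(a − bp) ⇒ bp(1+3.1) = 3.1·a.
p = 3.1·1475/(25.2·4.1) ≈ 44.26.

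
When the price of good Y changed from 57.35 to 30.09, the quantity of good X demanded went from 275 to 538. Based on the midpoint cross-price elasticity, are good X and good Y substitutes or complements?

complements

%ΔQ_x = (538 − 275)/[(275+538)/2] = 263/406.5 ≈ 0.6470.
%ΔP_y = (30.09 − 57.35)/[(57.35+30.09)/2] ≈ -0.6235.
E_xy = 0.6470/-0.6235 ≈ -1.038.
E_xy < 0, so the goods are complements.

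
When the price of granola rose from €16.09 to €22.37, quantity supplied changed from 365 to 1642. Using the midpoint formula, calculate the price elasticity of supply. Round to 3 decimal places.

3.897

%Δq = (1642 − 365)/[(365 + 1642)/2] = 1277/1003.5 ≈ 1.2725.
%Δp = (22.37 − 16.09)/[(16.09 + 22.37)/2] = 6.28/19.23 ≈ 0.3266.
Arc elasticity E = %Δq/%Δp ≈ 1.2725/0.3266 ≈ 3.897.
|E| > 1: supply is elastic over this range.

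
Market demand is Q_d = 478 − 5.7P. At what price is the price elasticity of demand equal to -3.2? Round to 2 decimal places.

Set −bP/(a − bP) = −3.2 ⇒ bP = 3.2(a − bP) ⇒ bP(1+3.2) = 3.2·a.
P = 3.2·478/(5.7·4.2) ≈ 63.89.

63.89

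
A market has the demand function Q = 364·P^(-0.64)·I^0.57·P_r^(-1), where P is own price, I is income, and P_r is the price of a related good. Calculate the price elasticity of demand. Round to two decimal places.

For a Cobb–Douglas (constant-elasticity) form Q = A·P^α·…, the elasticity with respect to P equals the exponent α at every point.
Here the exponent on P is -0.64, so the price elasticity of demand is -0.64.

-0.64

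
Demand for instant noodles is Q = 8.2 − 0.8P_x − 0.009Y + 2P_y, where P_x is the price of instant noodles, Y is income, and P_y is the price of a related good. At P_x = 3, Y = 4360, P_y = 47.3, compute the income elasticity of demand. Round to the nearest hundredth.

-0.64

At the given point, Q = 8.2 − 0.8(3) − 0.009(4360) + 2(47.3) = 8.2 − 2.4 − 39.24 + 94.6 = 61.16.
∂Q/∂Y = −0.009, so E_I = -0.009·(4360/61.16) ≈ -0.64.
E_I < 0: inferior good.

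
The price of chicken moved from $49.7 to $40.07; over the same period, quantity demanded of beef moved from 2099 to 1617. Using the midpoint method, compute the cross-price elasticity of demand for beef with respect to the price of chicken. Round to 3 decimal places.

%ΔQ_x = (1617 − 2099)/[(2099+1617)/2] = -482/1858 ≈ -0.2594.
%ΔP_y = (40.07 − 49.7)/[(49.7+40.07)/2] ≈ -0.2145.
E_xy = -0.2594/-0.2145 ≈ 1.209.
E_xy > 0, so beef and chicken are substitutes.

1.209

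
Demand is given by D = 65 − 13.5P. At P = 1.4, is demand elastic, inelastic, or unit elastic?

inelastic

At P = 1.4, D = 46.1.
dD/dP = −13.5.
Point elasticity E = (dD/dP)·(P/D) = -13.5 × 1.4/46.1 ≈ -0.410.
|E| ≈ 0.410 < 1, so demand is inelastic.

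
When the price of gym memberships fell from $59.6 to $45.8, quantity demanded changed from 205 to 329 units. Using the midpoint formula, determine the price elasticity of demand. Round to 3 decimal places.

%Δq = (329 − 205)/[(205 + 329)/2] = 124/267 ≈ 0.4644.
%Δp = (45.8 − 59.6)/[(59.6 + 45.8)/2] = -13.8/52.7 ≈ -0.2619.
Arc elasticity E = %Δq/%Δp ≈ 0.4644/-0.2619 ≈ -1.774.
|E| > 1: demand is elastic over this range.

-1.774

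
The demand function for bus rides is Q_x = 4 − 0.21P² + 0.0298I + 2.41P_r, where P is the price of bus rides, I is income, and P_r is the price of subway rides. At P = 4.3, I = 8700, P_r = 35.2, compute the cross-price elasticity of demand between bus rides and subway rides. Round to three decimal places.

Q_x = 4 − 0.21(4.3)² + 0.0298(8700) + 2.41(35.2) = 4 − 3.8829 + 259.26 + 84.832 = 344.2091.
∂Q_x/∂P_r = +2.41, so E_xy = 2.41·(35.2/344.2091) ≈ 0.246.
E_xy > 0: the goods are substitutes.

0.246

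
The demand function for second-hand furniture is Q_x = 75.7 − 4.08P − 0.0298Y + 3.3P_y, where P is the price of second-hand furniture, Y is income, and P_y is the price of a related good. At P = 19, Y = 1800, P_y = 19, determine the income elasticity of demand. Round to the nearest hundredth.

Substituting, Q_x = 75.7 − 4.08(19) − 0.0298(1800) + 3.3(19) = 75.7 − 77.52 − 53.64 + 62.7 = 7.24.
∂Q_x/∂Y = −0.0298, so E_I = -0.0298·(1800/7.24) ≈ -7.41.
E_I < 0: inferior good.

-7.41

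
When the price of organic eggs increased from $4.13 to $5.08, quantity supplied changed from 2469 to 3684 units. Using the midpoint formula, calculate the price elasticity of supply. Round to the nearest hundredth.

1.91

%ΔQ = (3684 − 2469)/[(2469 + 3684)/2] = 1215/3076.5 ≈ 0.3949.
%ΔP = (5.08 − 4.13)/[(4.13 + 5.08)/2] = 0.95/4.605 ≈ 0.2063.
Arc elasticity E = %ΔQ/%ΔP ≈ 0.3949/0.2063 ≈ 1.91.
|E| > 1: supply is elastic over this range.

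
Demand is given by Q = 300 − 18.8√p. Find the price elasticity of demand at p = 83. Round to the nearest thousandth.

At p = 83, Q = 128.7238.
dQ/dp = −18.8/(2√p) = −18.8/(2·9.1104).
Point elasticity E = (dQ/dp)·(p/Q) = -1.0318 × 83/128.7238 ≈ -0.665.
|E| < 1, so demand is inelastic at this price.

-0.665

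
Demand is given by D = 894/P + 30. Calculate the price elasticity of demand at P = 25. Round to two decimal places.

-0.54

At P = 25, D = 65.76.
dD/dP = −894/P² = −1.4304.
Point elasticity E = (dD/dP)·(P/D) = -1.4304 × 25/65.76 ≈ -0.54.
|E| < 1, so demand is inelastic at this price.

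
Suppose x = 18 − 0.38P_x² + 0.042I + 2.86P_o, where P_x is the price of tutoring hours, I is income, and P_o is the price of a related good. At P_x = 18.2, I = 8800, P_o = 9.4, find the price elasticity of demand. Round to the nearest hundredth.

-0.87

Evaluating quantity at (P_x, I, P_o) gives x = 18 − 0.38(18.2)² + 0.042(8800) + 2.86(9.4) = 18 − 125.8712 + 369.6 + 26.884 = 288.6128.
∂x/∂P_x = −2·0.38·P_x = -13.832, so E_p = -13.832·(18.2/288.6128) ≈ -0.87.
|E_p| < 1: demand is inelastic.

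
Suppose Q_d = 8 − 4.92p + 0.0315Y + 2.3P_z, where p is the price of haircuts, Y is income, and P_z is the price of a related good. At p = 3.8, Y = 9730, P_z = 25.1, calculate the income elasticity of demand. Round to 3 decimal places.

0.867

At the given point, Q_d = 8 − 4.92(3.8) + 0.0315(9730) + 2.3(25.1) = 8 − 18.696 + 306.495 + 57.73 = 353.529.
∂Q_d/∂Y = +0.0315, so E_I = 0.0315·(9730/353.529) ≈ 0.867.
E_I ∈ (0,1): normal good (necessity).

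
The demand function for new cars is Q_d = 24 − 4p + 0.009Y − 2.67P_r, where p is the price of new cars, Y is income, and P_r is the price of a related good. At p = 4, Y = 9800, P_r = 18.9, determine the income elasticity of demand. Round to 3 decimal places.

Substituting, Q_d = 24 − 4(4) + 0.009(9800) − 2.67(18.9) = 24 − 16 + 88.2 − 50.463 = 45.737.
∂Q_d/∂Y = +0.009, so E_I = 0.009·(9800/45.737) ≈ 1.928.
E_I > 1: normal good (luxury).

1.928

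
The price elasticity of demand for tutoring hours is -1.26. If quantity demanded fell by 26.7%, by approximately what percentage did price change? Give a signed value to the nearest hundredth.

%ΔQ ≈ E × %ΔP ⇒ %ΔP = %ΔQ / E = (-26.7%)/(-1.26) ≈ 21.19%.

21.19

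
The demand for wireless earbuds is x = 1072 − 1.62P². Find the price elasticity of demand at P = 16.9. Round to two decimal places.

-1.52

At P = 16.9, x = 609.3118.
dx/dP = −2·1.62·P = −54.756.
Point elasticity E = (dx/dP)·(P/x) = -54.756 × 16.9/609.3118 ≈ -1.52.
|E| > 1, so demand is elastic at this price.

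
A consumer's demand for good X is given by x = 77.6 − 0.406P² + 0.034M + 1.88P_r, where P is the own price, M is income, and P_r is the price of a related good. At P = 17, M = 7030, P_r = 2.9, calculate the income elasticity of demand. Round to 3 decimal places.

1.167

At the given point, x = 77.6 − 0.406(17)² + 0.034(7030) + 1.88(2.9) = 77.6 − 117.334 + 239.02 + 5.452 = 204.738.
∂x/∂M = +0.034, so E_I = 0.034·(7030/204.738) ≈ 1.167.
E_I > 1: normal good (luxury).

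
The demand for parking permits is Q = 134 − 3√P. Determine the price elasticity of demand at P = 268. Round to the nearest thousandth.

-0.289

At P = 268, Q = 84.8879.
dQ/dP = −3/(2√P) = −3/(2·16.3707).
Point elasticity E = (dQ/dP)·(P/Q) = -0.0916 × 268/84.8879 ≈ -0.289.
|E| < 1, so demand is inelastic at this price.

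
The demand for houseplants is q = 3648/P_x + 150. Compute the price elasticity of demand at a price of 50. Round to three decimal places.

-0.327

At P_x = 50, q = 222.96.
dq/dP_x = −3648/P_x² = −1.4592.
Point elasticity E = (dq/dP_x)·(P_x/q) = -1.4592 × 50/222.96 ≈ -0.327.
|E| < 1, so demand is inelastic at this price.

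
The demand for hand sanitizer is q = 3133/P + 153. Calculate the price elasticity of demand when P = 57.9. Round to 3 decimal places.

-0.261

At P = 57.9, q = 207.1105.
dq/dP = −3133/P² = −0.9346.
Point elasticity E = (dq/dP)·(P/q) = -0.9346 × 57.9/207.1105 ≈ -0.261.
|E| < 1, so demand is inelastic at this price.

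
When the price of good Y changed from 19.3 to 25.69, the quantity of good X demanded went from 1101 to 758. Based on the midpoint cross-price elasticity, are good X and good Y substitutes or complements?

complements

%ΔQ_x = (758 − 1101)/[(1101+758)/2] = -343/929.5 ≈ -0.3690.
%ΔP_y = (25.69 − 19.3)/[(19.3+25.69)/2] ≈ 0.2841.
E_xy = -0.3690/0.2841 ≈ -1.299.
E_xy < 0, so the goods are complements.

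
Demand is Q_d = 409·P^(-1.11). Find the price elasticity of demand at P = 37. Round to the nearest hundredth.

-1.11

For a Cobb–Douglas (constant-elasticity) form Q_d = A·P^α·…, the elasticity with respect to P equals the exponent α at every point.
Here the exponent on P is -1.11, so the price elasticity of demand is -1.11.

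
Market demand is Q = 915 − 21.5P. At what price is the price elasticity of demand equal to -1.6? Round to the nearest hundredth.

26.19

Set −bP/(a − bP) = −1.6 ⇒ bP = 1.6(a − bP) ⇒ bP(1+1.6) = 1.6·a.
P = 1.6·915/(21.5·2.6) ≈ 26.19.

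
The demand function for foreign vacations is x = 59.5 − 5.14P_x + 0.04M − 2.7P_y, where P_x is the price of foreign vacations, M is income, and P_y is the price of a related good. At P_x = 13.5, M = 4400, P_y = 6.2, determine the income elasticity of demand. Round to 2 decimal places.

x = 59.5 − 5.14(13.5) + 0.04(4400) − 2.7(6.2) = 59.5 − 69.39 + 176 − 16.74 = 149.37.
∂x/∂M = +0.04, so E_I = 0.04·(4400/149.37) ≈ 1.18.
E_I > 1: normal good (luxury).

1.18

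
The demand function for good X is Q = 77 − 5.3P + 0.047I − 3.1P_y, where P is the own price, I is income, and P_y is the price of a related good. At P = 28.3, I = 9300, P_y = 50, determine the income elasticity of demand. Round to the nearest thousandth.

Q = 77 − 5.3(28.3) + 0.047(9300) − 3.1(50) = 77 − 149.99 + 437.1 − 155 = 209.11.
∂Q/∂I = +0.047, so E_I = 0.047·(9300/209.11) ≈ 2.090.
E_I > 1: normal good (luxury).

2.090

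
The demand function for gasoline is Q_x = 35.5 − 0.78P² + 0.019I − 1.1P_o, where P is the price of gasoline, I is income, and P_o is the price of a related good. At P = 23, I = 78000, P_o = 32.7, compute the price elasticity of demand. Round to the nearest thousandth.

-0.772

Evaluating quantity at (P, I, P_o) gives Q_x = 35.5 − 0.78(23)² + 0.019(78000) − 1.1(32.7) = 35.5 − 412.62 + 1482 − 35.97 = 1068.91.
∂Q_x/∂P = −2·0.78·P = -35.88, so E_p = -35.88·(23/1068.91) ≈ -0.772.
|E_p| < 1: demand is inelastic.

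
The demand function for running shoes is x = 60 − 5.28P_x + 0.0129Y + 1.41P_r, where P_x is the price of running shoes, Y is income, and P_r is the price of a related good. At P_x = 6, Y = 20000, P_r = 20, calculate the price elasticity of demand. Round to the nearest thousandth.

-0.101

First evaluate x: 60 − 5.28(6) + 0.0129(20000) + 1.41(20) = 60 − 31.68 + 258 + 28.2 = 314.52.
∂x/∂P_x = −5.28, so E_p = (−5.28)·(6/314.52) ≈ -0.101.
|E_p| < 1: demand is inelastic.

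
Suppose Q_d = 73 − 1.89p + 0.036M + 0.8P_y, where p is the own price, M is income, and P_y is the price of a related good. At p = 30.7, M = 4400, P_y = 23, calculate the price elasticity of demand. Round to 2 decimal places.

First evaluate Q_d: 73 − 1.89(30.7) + 0.036(4400) + 0.8(23) = 73 − 58.023 + 158.4 + 18.4 = 191.777.
∂Q_d/∂p = −1.89, so E_p = (−1.89)·(30.7/191.777) ≈ -0.30.
|E_p| < 1: demand is inelastic.

-0.30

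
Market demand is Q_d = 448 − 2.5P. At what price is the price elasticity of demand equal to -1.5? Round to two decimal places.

Set −bP/(a − bP) = −1.5 ⇒ bP = 1.5(a − bP) ⇒ bP(1+1.5) = 1.5·a.
P = 1.5·448/(2.5·2.5) = 107.52.

107.52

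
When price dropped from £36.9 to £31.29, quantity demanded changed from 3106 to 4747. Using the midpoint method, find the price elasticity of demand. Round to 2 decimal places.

%Δq = (4747 − 3106)/[(3106 + 4747)/2] = 1641/3926.5 ≈ 0.4179.
%ΔP = (31.29 − 36.9)/[(36.9 + 31.29)/2] = -5.61/34.095 ≈ -0.1645.
Arc elasticity E = %Δq/%ΔP ≈ 0.4179/-0.1645 ≈ -2.54.
|E| > 1: demand is elastic over this range.

-2.54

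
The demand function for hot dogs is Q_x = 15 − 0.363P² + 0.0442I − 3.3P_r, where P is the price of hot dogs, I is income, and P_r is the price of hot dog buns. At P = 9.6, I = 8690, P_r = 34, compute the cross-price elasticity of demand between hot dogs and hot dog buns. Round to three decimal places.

-0.443

Evaluating quantity at (P, I, P_r) gives Q_x = 15 − 0.363(9.6)² + 0.0442(8690) − 3.3(34) = 15 − 33.4541 + 384.098 − 112.2 = 253.4439.
∂Q_x/∂P_r = −3.3, so E_xy = -3.3·(34/253.4439) ≈ -0.443.
E_xy < 0: the goods are complements.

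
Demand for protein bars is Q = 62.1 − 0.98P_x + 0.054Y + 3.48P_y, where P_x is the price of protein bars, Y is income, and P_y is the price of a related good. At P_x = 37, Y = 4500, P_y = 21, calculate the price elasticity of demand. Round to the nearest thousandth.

Evaluating quantity at (P_x, Y, P_y) gives Q = 62.1 − 0.98(37) + 0.054(4500) + 3.48(21) = 62.1 − 36.26 + 243 + 73.08 = 341.92.
∂Q/∂P_x = −0.98, so E_p = (−0.98)·(37/341.92) ≈ -0.106.
|E_p| < 1: demand is inelastic.

-0.106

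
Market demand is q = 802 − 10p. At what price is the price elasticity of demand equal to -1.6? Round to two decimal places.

49.35

Set −bp/(a − bp) = −1.6 ⇒ bp = 1.6(a − bp) ⇒ bp(1+1.6) = 1.6·a.
p = 1.6·802/(10·2.6) ≈ 49.35.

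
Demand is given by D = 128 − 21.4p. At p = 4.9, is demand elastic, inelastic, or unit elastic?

elastic

At p = 4.9, D = 23.14.
dD/dp = −21.4.
Point elasticity E = (dD/dp)·(p/D) = -21.4 × 4.9/23.14 ≈ -4.532.
|E| ≈ 4.532 > 1, so demand is elastic.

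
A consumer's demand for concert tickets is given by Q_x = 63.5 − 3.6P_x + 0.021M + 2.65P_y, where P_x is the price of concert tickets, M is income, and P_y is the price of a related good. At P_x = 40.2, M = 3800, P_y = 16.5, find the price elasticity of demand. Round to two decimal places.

Evaluating quantity at (P_x, M, P_y) gives Q_x = 63.5 − 3.6(40.2) + 0.021(3800) + 2.65(16.5) = 63.5 − 144.72 + 79.8 + 43.725 = 42.305.
∂Q_x/∂P_x = −3.6, so E_p = (−3.6)·(40.2/42.305) ≈ -3.42.
|E_p| > 1: demand is elastic.

-3.42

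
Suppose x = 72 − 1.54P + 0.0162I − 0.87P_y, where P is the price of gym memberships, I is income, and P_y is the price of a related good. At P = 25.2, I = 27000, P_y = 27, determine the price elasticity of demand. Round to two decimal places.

-0.09

Evaluating quantity at (P, I, P_y) gives x = 72 − 1.54(25.2) + 0.0162(27000) − 0.87(27) = 72 − 38.808 + 437.4 − 23.49 = 447.102.
∂x/∂P = −1.54, so E_p = (−1.54)·(25.2/447.102) ≈ -0.09.
|E_p| < 1: demand is inelastic.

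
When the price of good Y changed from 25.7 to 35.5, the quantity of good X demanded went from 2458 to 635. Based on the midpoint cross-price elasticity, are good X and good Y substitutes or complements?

%ΔQ_x = (635 − 2458)/[(2458+635)/2] = -1823/1546.5 ≈ -1.1788.
%ΔP_y = (35.5 − 25.7)/[(25.7+35.5)/2] ≈ 0.3203.
E_xy = -1.1788/0.3203 ≈ -3.681.
E_xy < 0, so the goods are complements.

complements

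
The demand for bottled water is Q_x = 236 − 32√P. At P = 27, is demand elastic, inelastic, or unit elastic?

elastic

At P = 27, Q_x = 69.7231.
dQ_x/dP = −32/(2√P) = −32/(2·5.1962).
Point elasticity E = (dQ_x/dP)·(P/Q_x) = -3.0792 × 27/69.7231 ≈ -1.192.
|E| ≈ 1.192 > 1, so demand is elastic.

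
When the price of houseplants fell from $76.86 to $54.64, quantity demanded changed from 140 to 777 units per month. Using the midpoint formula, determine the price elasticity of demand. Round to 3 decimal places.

%ΔQ = (777 − 140)/[(140 + 777)/2] = 637/458.5 ≈ 1.3893.
%Δp = (54.64 − 76.86)/[(76.86 + 54.64)/2] = -22.22/65.75 ≈ -0.3379.
Arc elasticity E = %ΔQ/%Δp ≈ 1.3893/-0.3379 ≈ -4.111.
|E| > 1: demand is elastic over this range.

-4.111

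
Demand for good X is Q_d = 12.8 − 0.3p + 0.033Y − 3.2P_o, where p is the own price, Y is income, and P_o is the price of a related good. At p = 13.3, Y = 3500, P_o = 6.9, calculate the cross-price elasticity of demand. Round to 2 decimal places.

Q_d = 12.8 − 0.3(13.3) + 0.033(3500) − 3.2(6.9) = 12.8 − 3.99 + 115.5 − 22.08 = 102.23.
∂Q_d/∂P_o = −3.2, so E_xy = -3.2·(6.9/102.23) ≈ -0.22.
E_xy < 0: the goods are complements.

-0.22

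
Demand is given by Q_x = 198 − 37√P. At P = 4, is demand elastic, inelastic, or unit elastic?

inelastic

At P = 4, Q_x = 124.
dQ_x/dP = −37/(2√P) = −37/(2·2).
Point elasticity E = (dQ_x/dP)·(P/Q_x) = -9.25 × 4/124 ≈ -0.298.
|E| ≈ 0.298 < 1, so demand is inelastic.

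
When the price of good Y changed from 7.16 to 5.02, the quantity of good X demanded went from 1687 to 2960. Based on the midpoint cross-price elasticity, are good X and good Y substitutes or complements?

complements

%ΔQ_x = (2960 − 1687)/[(1687+2960)/2] = 1273/2323.5 ≈ 0.5479.
%ΔP_y = (5.02 − 7.16)/[(7.16+5.02)/2] ≈ -0.3514.
E_xy = 0.5479/-0.3514 ≈ -1.559.
E_xy < 0, so the goods are complements.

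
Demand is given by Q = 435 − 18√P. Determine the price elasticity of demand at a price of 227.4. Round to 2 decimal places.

-0.83

At P = 227.4, Q = 163.5638.
dQ/dP = −18/(2√P) = −18/(2·15.0798).
Point elasticity E = (dQ/dP)·(P/Q) = -0.5968 × 227.4/163.5638 ≈ -0.83.
|E| < 1, so demand is inelastic at this price.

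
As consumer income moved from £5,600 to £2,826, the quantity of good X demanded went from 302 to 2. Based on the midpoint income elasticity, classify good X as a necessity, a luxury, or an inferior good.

luxury

%ΔQ = (2 − 302)/[(302+2)/2] = -300/152 ≈ -1.9737.
%ΔI = (2,826 − 5,600)/[(5,600+2,826)/2] = -2774/4213 ≈ -0.6584.
E_I = %ΔQ/%ΔI ≈ 2.998.
E_I > 1: normal good (luxury).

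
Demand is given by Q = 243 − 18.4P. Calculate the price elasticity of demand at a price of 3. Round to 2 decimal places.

-0.29

At P = 3, Q = 187.8.
dQ/dP = −18.4.
Point elasticity E = (dQ/dP)·(P/Q) = -18.4 × 3/187.8 ≈ -0.29.
|E| < 1, so demand is inelastic at this price.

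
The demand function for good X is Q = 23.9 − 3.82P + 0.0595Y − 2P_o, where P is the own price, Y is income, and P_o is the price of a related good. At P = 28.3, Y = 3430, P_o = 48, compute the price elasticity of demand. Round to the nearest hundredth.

At the given point, Q = 23.9 − 3.82(28.3) + 0.0595(3430) − 2(48) = 23.9 − 108.106 + 204.085 − 96 = 23.879.
∂Q/∂P = −3.82, so E_p = (−3.82)·(28.3/23.879) ≈ -4.53.
|E_p| > 1: demand is elastic.

-4.53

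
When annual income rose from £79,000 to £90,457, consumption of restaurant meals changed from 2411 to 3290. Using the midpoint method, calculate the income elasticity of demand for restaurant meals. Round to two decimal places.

%ΔQ = (3290 − 2411)/[(2411+3290)/2] = 879/2850.5 ≈ 0.3084.
%ΔM = (90,457 − 79,000)/[(79,000+90,457)/2] = 11457/84728.5 ≈ 0.1352.
E_I = %ΔQ/%ΔM ≈ 2.28.
E_I > 1: normal good (luxury).

2.28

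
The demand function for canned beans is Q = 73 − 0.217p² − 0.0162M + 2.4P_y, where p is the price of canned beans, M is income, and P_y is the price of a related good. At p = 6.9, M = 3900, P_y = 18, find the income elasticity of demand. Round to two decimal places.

-1.48

Substituting, Q = 73 − 0.217(6.9)² − 0.0162(3900) + 2.4(18) = 73 − 10.3314 − 63.18 + 43.2 = 42.6886.
∂Q/∂M = −0.0162, so E_I = -0.0162·(3900/42.6886) ≈ -1.48.
E_I < 0: inferior good.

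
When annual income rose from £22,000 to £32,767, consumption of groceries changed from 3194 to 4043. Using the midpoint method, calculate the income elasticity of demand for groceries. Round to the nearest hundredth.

%ΔQ = (4043 − 3194)/[(3194+4043)/2] = 849/3618.5 ≈ 0.2346.
%ΔM = (32,767 − 22,000)/[(22,000+32,767)/2] = 10767/27383.5 ≈ 0.3932.
E_I = %ΔQ/%ΔM ≈ 0.60.
E_I ∈ (0,1): normal good (necessity).

0.60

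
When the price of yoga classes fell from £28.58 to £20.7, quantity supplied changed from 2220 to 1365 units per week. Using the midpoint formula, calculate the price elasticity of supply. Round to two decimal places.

%Δq = (1365 − 2220)/[(2220 + 1365)/2] = -855/1792.5 ≈ -0.4770.
%Δp = (20.7 − 28.58)/[(28.58 + 20.7)/2] = -7.88/24.64 ≈ -0.3198.
Arc elasticity E = %Δq/%Δp ≈ -0.4770/-0.3198 ≈ 1.49.
|E| > 1: supply is elastic over this range.

1.49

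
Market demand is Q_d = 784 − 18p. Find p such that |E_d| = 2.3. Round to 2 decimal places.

30.36

Set −bp/(a − bp) = −2.3 ⇒ bp = 2.3(a − bp) ⇒ bp(1+2.3) = 2.3·a.
p = 2.3·784/(18·3.3) ≈ 30.36.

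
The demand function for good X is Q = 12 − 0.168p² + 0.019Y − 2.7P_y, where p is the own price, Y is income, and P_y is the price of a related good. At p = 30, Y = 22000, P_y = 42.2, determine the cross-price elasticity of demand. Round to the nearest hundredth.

Evaluating quantity at (p, Y, P_y) gives Q = 12 − 0.168(30)² + 0.019(22000) − 2.7(42.2) = 12 − 151.2 + 418 − 113.94 = 164.86.
∂Q/∂P_y = −2.7, so E_xy = -2.7·(42.2/164.86) ≈ -0.69.
E_xy < 0: the goods are complements.

-0.69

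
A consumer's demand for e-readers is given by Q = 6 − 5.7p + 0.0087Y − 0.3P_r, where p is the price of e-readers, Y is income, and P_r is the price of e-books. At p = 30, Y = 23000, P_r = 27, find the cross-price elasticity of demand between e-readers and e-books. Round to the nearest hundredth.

-0.30

Q = 6 − 5.7(30) + 0.0087(23000) − 0.3(27) = 6 − 171 + 200.1 − 8.1 = 27.
∂Q/∂P_r = −0.3, so E_xy = -0.3·(27/27) ≈ -0.30.
E_xy < 0: the goods are complements.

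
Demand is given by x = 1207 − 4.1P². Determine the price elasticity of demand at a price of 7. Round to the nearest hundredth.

At P = 7, x = 1006.1.
dx/dP = −2·4.1·P = −57.4.
Point elasticity E = (dx/dP)·(P/x) = -57.4 × 7/1006.1 ≈ -0.40.
|E| < 1, so demand is inelastic at this price.

-0.40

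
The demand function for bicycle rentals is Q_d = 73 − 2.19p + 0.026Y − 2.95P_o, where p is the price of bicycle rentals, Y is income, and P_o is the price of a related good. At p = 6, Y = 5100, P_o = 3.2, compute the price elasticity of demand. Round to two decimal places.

-0.07

Evaluating quantity at (p, Y, P_o) gives Q_d = 73 − 2.19(6) + 0.026(5100) − 2.95(3.2) = 73 − 13.14 + 132.6 − 9.44 = 183.02.
∂Q_d/∂p = −2.19, so E_p = (−2.19)·(6/183.02) ≈ -0.07.
|E_p| < 1: demand is inelastic.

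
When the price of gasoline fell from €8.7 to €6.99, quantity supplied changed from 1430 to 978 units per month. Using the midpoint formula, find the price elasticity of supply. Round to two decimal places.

1.72

%Δq = (978 − 1430)/[(1430 + 978)/2] = -452/1204 ≈ -0.3754.
%ΔP = (6.99 − 8.7)/[(8.7 + 6.99)/2] = -1.71/7.845 ≈ -0.2180.
Arc elasticity E = %Δq/%ΔP ≈ -0.3754/-0.2180 ≈ 1.72.
|E| > 1: supply is elastic over this range.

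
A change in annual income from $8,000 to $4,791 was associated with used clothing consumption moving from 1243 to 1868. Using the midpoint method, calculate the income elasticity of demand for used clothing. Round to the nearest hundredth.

-0.80

%ΔQ = (1868 − 1243)/[(1243+1868)/2] = 625/1555.5 ≈ 0.4018.
%ΔI = (4,791 − 8,000)/[(8,000+4,791)/2] = -3209/6395.5 ≈ -0.5018.
E_I = %ΔQ/%ΔI ≈ -0.80.
E_I < 0: inferior good.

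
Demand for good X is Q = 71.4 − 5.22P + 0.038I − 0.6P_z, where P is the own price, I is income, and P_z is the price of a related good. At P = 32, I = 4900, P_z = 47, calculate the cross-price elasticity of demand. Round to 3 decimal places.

-0.452

Substituting, Q = 71.4 − 5.22(32) + 0.038(4900) − 0.6(47) = 71.4 − 167.04 + 186.2 − 28.2 = 62.36.
∂Q/∂P_z = −0.6, so E_xy = -0.6·(47/62.36) ≈ -0.452.
E_xy < 0: the goods are complements.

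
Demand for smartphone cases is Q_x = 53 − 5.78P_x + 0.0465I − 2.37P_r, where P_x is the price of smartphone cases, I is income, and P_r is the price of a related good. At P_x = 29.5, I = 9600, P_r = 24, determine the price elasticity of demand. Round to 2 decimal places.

-0.63

First evaluate Q_x: 53 − 5.78(29.5) + 0.0465(9600) − 2.37(24) = 53 − 170.51 + 446.4 − 56.88 = 272.01.
∂Q_x/∂P_x = −5.78, so E_p = (−5.78)·(29.5/272.01) ≈ -0.63.
|E_p| < 1: demand is inelastic.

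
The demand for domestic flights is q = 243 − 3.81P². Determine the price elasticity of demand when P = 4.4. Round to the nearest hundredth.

At P = 4.4, q = 169.2384.
dq/dP = −2·3.81·P = −33.528.
Point elasticity E = (dq/dP)·(P/q) = -33.528 × 4.4/169.2384 ≈ -0.87.
|E| < 1, so demand is inelastic at this price.

-0.87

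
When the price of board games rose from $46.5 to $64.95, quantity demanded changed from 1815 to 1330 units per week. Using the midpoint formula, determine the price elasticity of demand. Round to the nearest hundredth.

-0.93

%Δq = (1330 − 1815)/[(1815 + 1330)/2] = -485/1572.5 ≈ -0.3084.
%Δp = (64.95 − 46.5)/[(46.5 + 64.95)/2] = 18.45/55.725 ≈ 0.3311.
Arc elasticity E = %Δq/%Δp ≈ -0.3084/0.3311 ≈ -0.93.
|E| < 1: demand is inelastic over this range.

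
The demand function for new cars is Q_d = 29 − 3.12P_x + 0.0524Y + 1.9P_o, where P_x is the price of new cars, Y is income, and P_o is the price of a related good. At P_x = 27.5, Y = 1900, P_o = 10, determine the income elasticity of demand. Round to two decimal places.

1.61

Substituting, Q_d = 29 − 3.12(27.5) + 0.0524(1900) + 1.9(10) = 29 − 85.8 + 99.56 + 19 = 61.76.
∂Q_d/∂Y = +0.0524, so E_I = 0.0524·(1900/61.76) ≈ 1.61.
E_I > 1: normal good (luxury).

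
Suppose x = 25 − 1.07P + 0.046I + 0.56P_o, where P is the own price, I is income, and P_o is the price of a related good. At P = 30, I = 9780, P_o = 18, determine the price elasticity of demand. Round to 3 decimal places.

-0.071

Evaluating quantity at (P, I, P_o) gives x = 25 − 1.07(30) + 0.046(9780) + 0.56(18) = 25 − 32.1 + 449.88 + 10.08 = 452.86.
∂x/∂P = −1.07, so E_p = (−1.07)·(30/452.86) ≈ -0.071.
|E_p| < 1: demand is inelastic.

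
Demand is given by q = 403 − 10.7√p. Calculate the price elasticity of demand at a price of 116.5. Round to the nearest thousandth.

-0.201

At p = 116.5, q = 287.5094.
dq/dp = −10.7/(2√p) = −10.7/(2·10.7935).
Point elasticity E = (dq/dp)·(p/q) = -0.4957 × 116.5/287.5094 ≈ -0.201.
|E| < 1, so demand is inelastic at this price.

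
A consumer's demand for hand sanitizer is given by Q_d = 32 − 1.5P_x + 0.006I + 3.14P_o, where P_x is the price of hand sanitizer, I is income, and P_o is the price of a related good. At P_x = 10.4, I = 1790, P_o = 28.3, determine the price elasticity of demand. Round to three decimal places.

At the given point, Q_d = 32 − 1.5(10.4) + 0.006(1790) + 3.14(28.3) = 32 − 15.6 + 10.74 + 88.862 = 116.002.
∂Q_d/∂P_x = −1.5, so E_p = (−1.5)·(10.4/116.002) ≈ -0.134.
|E_p| < 1: demand is inelastic.

-0.134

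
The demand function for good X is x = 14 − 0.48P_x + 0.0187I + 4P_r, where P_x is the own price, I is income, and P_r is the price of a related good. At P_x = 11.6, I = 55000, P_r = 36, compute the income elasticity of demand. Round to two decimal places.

0.87

At the given point, x = 14 − 0.48(11.6) + 0.0187(55000) + 4(36) = 14 − 5.568 + 1028.5 + 144 = 1180.932.
∂x/∂I = +0.0187, so E_I = 0.0187·(55000/1180.932) ≈ 0.87.
E_I ∈ (0,1): normal good (necessity).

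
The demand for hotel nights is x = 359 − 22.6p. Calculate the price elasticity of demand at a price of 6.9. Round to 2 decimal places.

At p = 6.9, x = 203.06.
dx/dp = −22.6.
Point elasticity E = (dx/dp)·(p/x) = -22.6 × 6.9/203.06 ≈ -0.77.
|E| < 1, so demand is inelastic at this price.

-0.77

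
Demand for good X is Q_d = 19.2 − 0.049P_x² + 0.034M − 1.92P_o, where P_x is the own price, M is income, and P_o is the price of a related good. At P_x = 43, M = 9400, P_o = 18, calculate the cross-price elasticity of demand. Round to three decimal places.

Substituting, Q_d = 19.2 − 0.049(43)² + 0.034(9400) − 1.92(18) = 19.2 − 90.601 + 319.6 − 34.56 = 213.639.
∂Q_d/∂P_o = −1.92, so E_xy = -1.92·(18/213.639) ≈ -0.162.
E_xy < 0: the goods are complements.

-0.162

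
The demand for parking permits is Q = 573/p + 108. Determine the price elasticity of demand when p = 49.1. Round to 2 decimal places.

-0.10

At p = 49.1, Q = 119.6701.
dQ/dp = −573/p² = −0.2377.
Point elasticity E = (dQ/dp)·(p/Q) = -0.2377 × 49.1/119.6701 ≈ -0.10.
|E| < 1, so demand is inelastic at this price.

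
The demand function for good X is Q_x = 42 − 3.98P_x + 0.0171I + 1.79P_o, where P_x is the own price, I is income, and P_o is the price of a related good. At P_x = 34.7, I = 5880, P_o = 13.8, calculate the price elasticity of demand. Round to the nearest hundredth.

At the given point, Q_x = 42 − 3.98(34.7) + 0.0171(5880) + 1.79(13.8) = 42 − 138.106 + 100.548 + 24.702 = 29.144.
∂Q_x/∂P_x = −3.98, so E_p = (−3.98)·(34.7/29.144) ≈ -4.74.
|E_p| > 1: demand is elastic.

-4.74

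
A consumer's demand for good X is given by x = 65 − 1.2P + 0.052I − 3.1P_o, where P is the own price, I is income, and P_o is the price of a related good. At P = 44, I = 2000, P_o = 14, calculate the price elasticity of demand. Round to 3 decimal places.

Substituting, x = 65 − 1.2(44) + 0.052(2000) − 3.1(14) = 65 − 52.8 + 104 − 43.4 = 72.8.
∂x/∂P = −1.2, so E_p = (−1.2)·(44/72.8) ≈ -0.725.
|E_p| < 1: demand is inelastic.

-0.725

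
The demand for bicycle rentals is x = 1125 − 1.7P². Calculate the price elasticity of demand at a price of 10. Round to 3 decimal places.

At P = 10, x = 955.
dx/dP = −2·1.7·P = −34.
Point elasticity E = (dx/dP)·(P/x) = -34 × 10/955 ≈ -0.356.
|E| < 1, so demand is inelastic at this price.

-0.356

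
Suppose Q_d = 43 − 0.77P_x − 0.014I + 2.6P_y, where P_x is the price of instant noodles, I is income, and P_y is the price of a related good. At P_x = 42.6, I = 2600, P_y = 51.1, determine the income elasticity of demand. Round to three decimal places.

-0.341

Substituting, Q_d = 43 − 0.77(42.6) − 0.014(2600) + 2.6(51.1) = 43 − 32.802 − 36.4 + 132.86 = 106.658.
∂Q_d/∂I = −0.014, so E_I = -0.014·(2600/106.658) ≈ -0.341.
E_I < 0: inferior good.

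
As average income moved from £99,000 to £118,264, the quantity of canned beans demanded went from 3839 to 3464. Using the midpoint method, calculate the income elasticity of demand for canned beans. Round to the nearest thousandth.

%ΔQ = (3464 − 3839)/[(3839+3464)/2] = -375/3651.5 ≈ -0.1027.
%ΔM = (118,264 − 99,000)/[(99,000+118,264)/2] = 19264/108632 ≈ 0.1773.
E_I = %ΔQ/%ΔM ≈ -0.579.
E_I < 0: inferior good.

-0.579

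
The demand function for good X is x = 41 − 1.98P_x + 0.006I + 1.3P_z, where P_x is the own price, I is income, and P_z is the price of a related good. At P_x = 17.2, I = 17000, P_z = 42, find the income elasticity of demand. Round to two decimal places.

At the given point, x = 41 − 1.98(17.2) + 0.006(17000) + 1.3(42) = 41 − 34.056 + 102 + 54.6 = 163.544.
∂x/∂I = +0.006, so E_I = 0.006·(17000/163.544) ≈ 0.62.
E_I ∈ (0,1): normal good (necessity).

0.62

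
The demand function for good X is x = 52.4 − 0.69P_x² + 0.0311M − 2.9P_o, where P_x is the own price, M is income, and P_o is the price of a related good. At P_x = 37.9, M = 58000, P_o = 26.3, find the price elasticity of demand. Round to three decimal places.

x = 52.4 − 0.69(37.9)² + 0.0311(58000) − 2.9(26.3) = 52.4 − 991.1229 + 1803.8 − 76.27 = 788.8071.
∂x/∂P_x = −2·0.69·P_x = -52.302, so E_p = -52.302·(37.9/788.8071) ≈ -2.513.
|E_p| > 1: demand is elastic.

-2.513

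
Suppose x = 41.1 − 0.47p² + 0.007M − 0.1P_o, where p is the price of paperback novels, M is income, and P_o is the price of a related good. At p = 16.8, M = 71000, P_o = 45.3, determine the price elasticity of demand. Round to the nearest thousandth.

x = 41.1 − 0.47(16.8)² + 0.007(71000) − 0.1(45.3) = 41.1 − 132.6528 + 497 − 4.53 = 400.9172.
∂x/∂p = −2·0.47·p = -15.792, so E_p = -15.792·(16.8/400.9172) ≈ -0.662.
|E_p| < 1: demand is inelastic.

-0.662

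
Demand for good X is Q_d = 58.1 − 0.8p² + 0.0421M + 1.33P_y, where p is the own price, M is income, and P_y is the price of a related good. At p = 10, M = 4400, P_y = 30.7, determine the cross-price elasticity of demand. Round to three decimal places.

Evaluating quantity at (p, M, P_y) gives Q_d = 58.1 − 0.8(10)² + 0.0421(4400) + 1.33(30.7) = 58.1 − 80 + 185.24 + 40.831 = 204.171.
∂Q_d/∂P_y = +1.33, so E_xy = 1.33·(30.7/204.171) ≈ 0.200.
E_xy > 0: the goods are substitutes.

0.200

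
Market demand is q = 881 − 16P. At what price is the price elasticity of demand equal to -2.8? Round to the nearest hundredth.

Set −bP/(a − bP) = −2.8 ⇒ bP = 2.8(a − bP) ⇒ bP(1+2.8) = 2.8·a.
P = 2.8·881/(16·3.8) ≈ 40.57.

40.57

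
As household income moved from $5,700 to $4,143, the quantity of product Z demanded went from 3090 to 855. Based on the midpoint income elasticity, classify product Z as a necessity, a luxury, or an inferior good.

luxury

%ΔQ = (855 − 3090)/[(3090+855)/2] = -2235/1972.5 ≈ -1.1331.
%ΔM = (4,143 − 5,700)/[(5,700+4,143)/2] = -1557/4921.5 ≈ -0.3164.
E_I = %ΔQ/%ΔM ≈ 3.582.
E_I > 1: normal good (luxury).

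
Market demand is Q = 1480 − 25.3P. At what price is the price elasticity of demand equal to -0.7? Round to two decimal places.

24.09

Set −bP/(a − bP) = −0.7 ⇒ bP = 0.7(a − bP) ⇒ bP(1+0.7) = 0.7·a.
P = 0.7·1480/(25.3·1.7) ≈ 24.09.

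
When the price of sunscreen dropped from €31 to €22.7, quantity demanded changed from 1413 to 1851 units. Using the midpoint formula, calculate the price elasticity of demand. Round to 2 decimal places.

%ΔQ = (1851 − 1413)/[(1413 + 1851)/2] = 438/1632 ≈ 0.2684.
%Δp = (22.7 − 31)/[(31 + 22.7)/2] = -8.3/26.85 ≈ -0.3091.
Arc elasticity E = %ΔQ/%Δp ≈ 0.2684/-0.3091 ≈ -0.87.
|E| < 1: demand is inelastic over this range.

-0.87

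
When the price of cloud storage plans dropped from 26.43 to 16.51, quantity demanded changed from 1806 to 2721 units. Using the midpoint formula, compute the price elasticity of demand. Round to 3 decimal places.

%Δq = (2721 − 1806)/[(1806 + 2721)/2] = 915/2263.5 ≈ 0.4042.
%Δp = (16.51 − 26.43)/[(26.43 + 16.51)/2] = -9.92/21.47 ≈ -0.4620.
Arc elasticity E = %Δq/%Δp ≈ 0.4042/-0.4620 ≈ -0.875.
|E| < 1: demand is inelastic over this range.

-0.875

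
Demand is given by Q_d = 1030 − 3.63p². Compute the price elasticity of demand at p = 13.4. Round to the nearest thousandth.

At p = 13.4, Q_d = 378.1972.
dQ_d/dp = −2·3.63·p = −97.284.
Point elasticity E = (dQ_d/dp)·(p/Q_d) = -97.284 × 13.4/378.1972 ≈ -3.447.
|E| > 1, so demand is elastic at this price.

-3.447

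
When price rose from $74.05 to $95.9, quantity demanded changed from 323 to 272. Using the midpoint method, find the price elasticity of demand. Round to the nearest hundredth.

-0.67

%Δq = (272 − 323)/[(323 + 272)/2] = -51/297.5 ≈ -0.1714.
%ΔP = (95.9 − 74.05)/[(74.05 + 95.9)/2] = 21.85/84.975 ≈ 0.2571.
Arc elasticity E = %Δq/%ΔP ≈ -0.1714/0.2571 ≈ -0.67.
|E| < 1: demand is inelastic over this range.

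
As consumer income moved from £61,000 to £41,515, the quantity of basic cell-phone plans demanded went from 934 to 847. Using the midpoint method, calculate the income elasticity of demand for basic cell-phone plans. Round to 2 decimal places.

%ΔQ = (847 − 934)/[(934+847)/2] = -87/890.5 ≈ -0.0977.
%ΔI = (41,515 − 61,000)/[(61,000+41,515)/2] = -19485/51257.5 ≈ -0.3801.
E_I = %ΔQ/%ΔI ≈ 0.26.
E_I ∈ (0,1): normal good (necessity).

0.26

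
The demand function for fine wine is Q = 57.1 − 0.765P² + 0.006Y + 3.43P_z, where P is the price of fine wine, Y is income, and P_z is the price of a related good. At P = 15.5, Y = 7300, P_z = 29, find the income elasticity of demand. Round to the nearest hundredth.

2.64

Q = 57.1 − 0.765(15.5)² + 0.006(7300) + 3.43(29) = 57.1 − 183.7913 + 43.8 + 99.47 = 16.5788.
∂Q/∂Y = +0.006, so E_I = 0.006·(7300/16.5788) ≈ 2.64.
E_I > 1: normal good (luxury).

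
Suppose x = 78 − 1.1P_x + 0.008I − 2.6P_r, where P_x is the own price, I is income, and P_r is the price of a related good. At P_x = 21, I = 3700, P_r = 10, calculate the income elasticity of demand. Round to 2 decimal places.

Substituting, x = 78 − 1.1(21) + 0.008(3700) − 2.6(10) = 78 − 23.1 + 29.6 − 26 = 58.5.
∂x/∂I = +0.008, so E_I = 0.008·(3700/58.5) ≈ 0.51.
E_I ∈ (0,1): normal good (necessity).

0.51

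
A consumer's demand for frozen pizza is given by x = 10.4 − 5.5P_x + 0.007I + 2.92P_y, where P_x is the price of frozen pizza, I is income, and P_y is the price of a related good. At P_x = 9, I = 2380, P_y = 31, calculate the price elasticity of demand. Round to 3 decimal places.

-0.727

Evaluating quantity at (P_x, I, P_y) gives x = 10.4 − 5.5(9) + 0.007(2380) + 2.92(31) = 10.4 − 49.5 + 16.66 + 90.52 = 68.08.
∂x/∂P_x = −5.5, so E_p = (−5.5)·(9/68.08) ≈ -0.727.
|E_p| < 1: demand is inelastic.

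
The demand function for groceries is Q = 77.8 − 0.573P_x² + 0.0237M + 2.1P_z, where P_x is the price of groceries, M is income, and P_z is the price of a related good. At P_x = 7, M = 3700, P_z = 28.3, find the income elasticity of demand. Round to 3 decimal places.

At the given point, Q = 77.8 − 0.573(7)² + 0.0237(3700) + 2.1(28.3) = 77.8 − 28.077 + 87.69 + 59.43 = 196.843.
∂Q/∂M = +0.0237, so E_I = 0.0237·(3700/196.843) ≈ 0.445.
E_I ∈ (0,1): normal good (necessity).

0.445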